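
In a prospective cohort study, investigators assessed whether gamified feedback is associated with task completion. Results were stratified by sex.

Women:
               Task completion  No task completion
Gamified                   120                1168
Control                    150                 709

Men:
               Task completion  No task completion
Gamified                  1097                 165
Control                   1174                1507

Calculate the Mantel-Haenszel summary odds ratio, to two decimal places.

OR_MH = Σ(aᵢdᵢ/nᵢ) / Σ(bᵢcᵢ/nᵢ), where nᵢ is the stratum total.
Stratum 1 (Women): n = 2147; a·d/n = 120·709/2147 = 39.6274; b·c/n = 1168·150/2147 = 81.6022
Stratum 2 (Men): n = 3943; a·d/n = 1097·1507/3943 = 419.2693; b·c/n = 165·1174/3943 = 49.1276
OR_MH = (39.6274 + 419.2693) / (81.6022 + 49.1276) = 458.8967 / 130.7298 = 3.51027

3.51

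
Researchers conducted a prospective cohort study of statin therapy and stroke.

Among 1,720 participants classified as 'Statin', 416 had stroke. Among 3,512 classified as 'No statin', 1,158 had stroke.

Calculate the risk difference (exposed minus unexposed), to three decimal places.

-0.088

From the description: a = 416, b = 1304, c = 1158, d = 2354.
Risk in exposed = 416/1720 = 0.241860; risk in unexposed = 1158/3512 = 0.329727.
Risk difference = 0.241860 − 0.329727 = -0.087866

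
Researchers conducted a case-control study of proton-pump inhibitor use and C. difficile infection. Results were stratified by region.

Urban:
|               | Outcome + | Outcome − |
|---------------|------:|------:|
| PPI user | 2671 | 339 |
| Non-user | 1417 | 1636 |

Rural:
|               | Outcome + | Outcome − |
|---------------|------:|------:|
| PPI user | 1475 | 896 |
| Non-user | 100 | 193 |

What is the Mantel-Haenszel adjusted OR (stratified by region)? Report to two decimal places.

7.33

OR_MH = Σ(aᵢdᵢ/nᵢ) / Σ(bᵢcᵢ/nᵢ), where nᵢ is the stratum total.
Stratum 1 (Urban): n = 6063; a·d/n = 2671·1636/6063 = 720.7251; b·c/n = 339·1417/6063 = 79.2286
Stratum 2 (Rural): n = 2664; a·d/n = 1475·193/2664 = 106.8600; b·c/n = 896·100/2664 = 33.6336
OR_MH = (720.7251 + 106.8600) / (79.2286 + 33.6336) = 827.5850 / 112.8622 = 7.33270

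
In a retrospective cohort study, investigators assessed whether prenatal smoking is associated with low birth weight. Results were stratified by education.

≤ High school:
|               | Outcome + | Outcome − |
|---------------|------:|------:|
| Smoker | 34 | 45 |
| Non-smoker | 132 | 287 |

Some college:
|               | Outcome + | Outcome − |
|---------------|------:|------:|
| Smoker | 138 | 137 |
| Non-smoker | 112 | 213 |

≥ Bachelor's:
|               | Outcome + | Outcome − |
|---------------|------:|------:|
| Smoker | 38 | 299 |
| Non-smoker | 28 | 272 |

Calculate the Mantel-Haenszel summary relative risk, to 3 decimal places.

1.392

RR_MH = Σ(aᵢ·n₀ᵢ/nᵢ) / Σ(cᵢ·n₁ᵢ/nᵢ), with n₁ᵢ = aᵢ+bᵢ (exposed), n₀ᵢ = cᵢ+dᵢ (unexposed), nᵢ = n₁ᵢ+n₀ᵢ.
Stratum 1 (≤ High school): n₁ = 79, n₀ = 419, n = 498; a·n₀/n = 34·419/498 = 28.6064; c·n₁/n = 132·79/498 = 20.9398
Stratum 2 (Some college): n₁ = 275, n₀ = 325, n = 600; a·n₀/n = 138·325/600 = 74.7500; c·n₁/n = 112·275/600 = 51.3333
Stratum 3 (≥ Bachelor's): n₁ = 337, n₀ = 300, n = 637; a·n₀/n = 38·300/637 = 17.8964; c·n₁/n = 28·337/637 = 14.8132
RR_MH = (28.6064 + 74.7500 + 17.8964) / (20.9398 + 51.3333 + 14.8132) = 121.2528 / 87.0863 = 1.39233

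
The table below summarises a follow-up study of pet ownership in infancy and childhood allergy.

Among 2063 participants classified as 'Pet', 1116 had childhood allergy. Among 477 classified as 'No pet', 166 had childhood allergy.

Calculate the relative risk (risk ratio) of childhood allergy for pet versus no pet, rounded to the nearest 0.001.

1.554

From the description: a = 1116, b = 947, c = 166, d = 311.
Risk in exposed = 1116/2063 = 0.54096; risk in unexposed = 166/477 = 0.34801.
RR = 0.54096 / 0.34801 = 1.55444
The risk among the exposed is 1.55 times that among the unexposed.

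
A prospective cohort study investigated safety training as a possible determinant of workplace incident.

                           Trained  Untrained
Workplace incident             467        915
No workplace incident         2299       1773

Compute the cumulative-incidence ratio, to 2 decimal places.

0.50

Reading the table with exposure as columns: a = 467 (Trained, case), b = 2299 (Trained, non-case), c = 915 (Untrained, case), d = 1773.
Risk in exposed = 467/2766 = 0.16884; risk in unexposed = 915/2688 = 0.34040.
RR = 0.16884 / 0.34040 = 0.49599
The risk is 50% lower among the exposed than among the unexposed.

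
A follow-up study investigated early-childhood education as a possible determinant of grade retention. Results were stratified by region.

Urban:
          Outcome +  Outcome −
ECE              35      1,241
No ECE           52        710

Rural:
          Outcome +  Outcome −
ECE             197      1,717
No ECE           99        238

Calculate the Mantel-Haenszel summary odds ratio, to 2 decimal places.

0.31

OR_MH = Σ(aᵢdᵢ/nᵢ) / Σ(bᵢcᵢ/nᵢ), where nᵢ is the stratum total.
Stratum 1 (Urban): n = 2038; a·d/n = 35·710/2038 = 12.1933; b·c/n = 1241·52/2038 = 31.6644
Stratum 2 (Rural): n = 2251; a·d/n = 197·238/2251 = 20.8290; b·c/n = 1717·99/2251 = 75.5144
OR_MH = (12.1933 + 20.8290) / (31.6644 + 75.5144) = 33.0223 / 107.1788 = 0.30810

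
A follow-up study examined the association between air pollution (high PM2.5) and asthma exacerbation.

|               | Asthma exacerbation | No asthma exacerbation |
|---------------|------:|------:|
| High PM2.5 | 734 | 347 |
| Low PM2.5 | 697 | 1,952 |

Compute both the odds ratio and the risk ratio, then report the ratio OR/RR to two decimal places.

2.30

Cells: a = 734, b = 347, c = 697, d = 1952.
OR = (734·1952)/(347·697) = 1432768/241859 = 5.92398
Risk in exposed = 734/1081 = 0.67900; risk in unexposed = 697/2649 = 0.26312; RR = 2.58059
OR/RR = 5.92398 / 2.58059 = 2.29559
The outcome is not rare, so the OR lies further from 1 than the RR.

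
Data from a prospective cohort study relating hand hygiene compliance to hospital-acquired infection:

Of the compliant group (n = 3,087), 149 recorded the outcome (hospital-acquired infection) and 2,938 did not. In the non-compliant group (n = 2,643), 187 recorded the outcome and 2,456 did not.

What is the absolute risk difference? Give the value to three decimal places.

-0.022

From the description: a = 149, b = 2938, c = 187, d = 2456.
Risk in exposed = 149/3087 = 0.048267; risk in unexposed = 187/2643 = 0.070753.
Risk difference = 0.048267 − 0.070753 = -0.022486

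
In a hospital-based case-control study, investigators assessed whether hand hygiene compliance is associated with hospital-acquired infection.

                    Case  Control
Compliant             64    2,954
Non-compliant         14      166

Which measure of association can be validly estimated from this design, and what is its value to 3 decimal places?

Cells: a = 64, b = 2954, c = 14, d = 166.
This is a hospital-based case-control study: participants were sampled on outcome status, so risks in the source population cannot be estimated directly — relative risk is not valid here. The odds ratio is the appropriate measure.
OR = (a·d)/(b·c) = (64 × 166) / (2954 × 14) = 10624 / 41356 = 0.25689

0.257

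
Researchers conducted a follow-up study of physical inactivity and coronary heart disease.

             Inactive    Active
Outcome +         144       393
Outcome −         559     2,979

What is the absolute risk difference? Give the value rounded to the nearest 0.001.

Reading the table with exposure as columns: a = 144 (Inactive, case), b = 559 (Inactive, non-case), c = 393 (Active, case), d = 2979.
Risk in exposed = 144/703 = 0.204836; risk in unexposed = 393/3372 = 0.116548.
Risk difference = 0.204836 − 0.116548 = 0.088288

0.088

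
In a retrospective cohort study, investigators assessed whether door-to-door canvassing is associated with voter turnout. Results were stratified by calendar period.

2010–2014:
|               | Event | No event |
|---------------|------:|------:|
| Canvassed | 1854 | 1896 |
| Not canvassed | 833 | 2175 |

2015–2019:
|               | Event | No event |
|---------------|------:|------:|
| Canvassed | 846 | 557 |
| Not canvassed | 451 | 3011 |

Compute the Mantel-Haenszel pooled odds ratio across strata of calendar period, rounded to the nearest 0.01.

OR_MH = Σ(aᵢdᵢ/nᵢ) / Σ(bᵢcᵢ/nᵢ), where nᵢ is the stratum total.
Stratum 1 (2010–2014): n = 6758; a·d/n = 1854·2175/6758 = 596.6928; b·c/n = 1896·833/6758 = 233.7035
Stratum 2 (2015–2019): n = 4865; a·d/n = 846·3011/4865 = 523.5984; b·c/n = 557·451/4865 = 51.6356
OR_MH = (596.6928 + 523.5984) / (233.7035 + 51.6356) = 1120.2912 / 285.3390 = 3.92618

3.93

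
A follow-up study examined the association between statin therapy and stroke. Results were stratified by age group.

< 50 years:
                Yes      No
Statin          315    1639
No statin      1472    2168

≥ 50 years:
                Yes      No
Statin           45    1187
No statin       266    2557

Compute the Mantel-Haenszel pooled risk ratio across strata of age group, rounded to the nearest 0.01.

RR_MH = Σ(aᵢ·n₀ᵢ/nᵢ) / Σ(cᵢ·n₁ᵢ/nᵢ), with n₁ᵢ = aᵢ+bᵢ (exposed), n₀ᵢ = cᵢ+dᵢ (unexposed), nᵢ = n₁ᵢ+n₀ᵢ.
Stratum 1 (< 50 years): n₁ = 1954, n₀ = 3640, n = 5594; a·n₀/n = 315·3640/5594 = 204.9696; c·n₁/n = 1472·1954/5594 = 514.1738
Stratum 2 (≥ 50 years): n₁ = 1232, n₀ = 2823, n = 4055; a·n₀/n = 45·2823/4055 = 31.3280; c·n₁/n = 266·1232/4055 = 80.8168
RR_MH = (204.9696 + 31.3280) / (514.1738 + 80.8168) = 236.2976 / 594.9905 = 0.39715

0.40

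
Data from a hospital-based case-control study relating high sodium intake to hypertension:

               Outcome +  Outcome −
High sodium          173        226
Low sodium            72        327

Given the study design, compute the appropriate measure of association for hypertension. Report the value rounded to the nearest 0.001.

Cells: a = 173, b = 226, c = 72, d = 327.
This is a hospital-based case-control study: participants were sampled on outcome status, so risks in the source population cannot be estimated directly — relative risk is not valid here. The odds ratio is the appropriate measure.
OR = (a·d)/(b·c) = (173 × 327) / (226 × 72) = 56571 / 16272 = 3.47659

3.477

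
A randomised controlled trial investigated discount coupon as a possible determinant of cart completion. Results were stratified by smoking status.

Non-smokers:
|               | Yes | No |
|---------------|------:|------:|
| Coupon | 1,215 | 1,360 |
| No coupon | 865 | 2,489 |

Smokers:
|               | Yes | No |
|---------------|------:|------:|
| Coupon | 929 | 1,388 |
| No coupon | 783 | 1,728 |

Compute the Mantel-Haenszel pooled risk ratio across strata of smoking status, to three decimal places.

RR_MH = Σ(aᵢ·n₀ᵢ/nᵢ) / Σ(cᵢ·n₁ᵢ/nᵢ), with n₁ᵢ = aᵢ+bᵢ (exposed), n₀ᵢ = cᵢ+dᵢ (unexposed), nᵢ = n₁ᵢ+n₀ᵢ.
Stratum 1 (Non-smokers): n₁ = 2575, n₀ = 3354, n = 5929; a·n₀/n = 1215·3354/5929 = 687.3183; c·n₁/n = 865·2575/5929 = 375.6747
Stratum 2 (Smokers): n₁ = 2317, n₀ = 2511, n = 4828; a·n₀/n = 929·2511/4828 = 483.1647; c·n₁/n = 783·2317/4828 = 375.7686
RR_MH = (687.3183 + 483.1647) / (375.6747 + 375.7686) = 1170.4829 / 751.4433 = 1.55765

1.558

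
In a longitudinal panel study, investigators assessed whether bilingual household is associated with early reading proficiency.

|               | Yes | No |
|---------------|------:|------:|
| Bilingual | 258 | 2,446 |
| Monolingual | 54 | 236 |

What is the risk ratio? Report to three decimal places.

Cells: a = 258, b = 2446, c = 54, d = 236.
Risk in exposed = 258/2704 = 0.09541; risk in unexposed = 54/290 = 0.18621.
RR = 0.09541 / 0.18621 = 0.51241
The risk is 49% lower among the exposed than among the unexposed.

0.512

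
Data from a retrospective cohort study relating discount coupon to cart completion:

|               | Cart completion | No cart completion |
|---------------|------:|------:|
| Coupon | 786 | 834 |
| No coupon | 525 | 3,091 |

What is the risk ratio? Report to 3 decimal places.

3.342

Cells: a = 786, b = 834, c = 525, d = 3091.
Risk in exposed = 786/1620 = 0.48519; risk in unexposed = 525/3616 = 0.14519.
RR = 0.48519 / 0.14519 = 3.34177
The risk among the exposed is 3.34 times that among the unexposed.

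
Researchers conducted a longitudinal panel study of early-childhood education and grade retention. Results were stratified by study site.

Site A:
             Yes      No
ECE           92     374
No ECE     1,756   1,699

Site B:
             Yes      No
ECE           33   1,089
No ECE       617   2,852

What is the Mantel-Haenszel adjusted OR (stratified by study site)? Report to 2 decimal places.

OR_MH = Σ(aᵢdᵢ/nᵢ) / Σ(bᵢcᵢ/nᵢ), where nᵢ is the stratum total.
Stratum 1 (Site A): n = 3921; a·d/n = 92·1699/3921 = 39.8643; b·c/n = 374·1756/3921 = 167.4940
Stratum 2 (Site B): n = 4591; a·d/n = 33·2852/4591 = 20.5001; b·c/n = 1089·617/4591 = 146.3544
OR_MH = (39.8643 + 20.5001) / (167.4940 + 146.3544) = 60.3644 / 313.8484 = 0.19234

0.19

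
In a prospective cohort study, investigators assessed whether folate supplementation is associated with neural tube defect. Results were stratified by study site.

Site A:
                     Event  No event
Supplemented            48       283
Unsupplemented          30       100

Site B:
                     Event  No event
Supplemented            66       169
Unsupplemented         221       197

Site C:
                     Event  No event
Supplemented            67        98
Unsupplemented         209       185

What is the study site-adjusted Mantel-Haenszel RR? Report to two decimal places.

0.63

RR_MH = Σ(aᵢ·n₀ᵢ/nᵢ) / Σ(cᵢ·n₁ᵢ/nᵢ), with n₁ᵢ = aᵢ+bᵢ (exposed), n₀ᵢ = cᵢ+dᵢ (unexposed), nᵢ = n₁ᵢ+n₀ᵢ.
Stratum 1 (Site A): n₁ = 331, n₀ = 130, n = 461; a·n₀/n = 48·130/461 = 13.5358; c·n₁/n = 30·331/461 = 21.5401
Stratum 2 (Site B): n₁ = 235, n₀ = 418, n = 653; a·n₀/n = 66·418/653 = 42.2481; c·n₁/n = 221·235/653 = 79.5329
Stratum 3 (Site C): n₁ = 165, n₀ = 394, n = 559; a·n₀/n = 67·394/559 = 47.2236; c·n₁/n = 209·165/559 = 61.6905
RR_MH = (13.5358 + 42.2481 + 47.2236) / (21.5401 + 79.5329 + 61.6905) = 103.0075 / 162.7636 = 0.63287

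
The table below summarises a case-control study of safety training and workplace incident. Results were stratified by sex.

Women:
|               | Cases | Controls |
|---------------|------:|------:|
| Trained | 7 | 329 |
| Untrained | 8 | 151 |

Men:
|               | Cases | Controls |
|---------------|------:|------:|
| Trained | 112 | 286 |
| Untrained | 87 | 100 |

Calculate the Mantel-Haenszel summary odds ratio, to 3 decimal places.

OR_MH = Σ(aᵢdᵢ/nᵢ) / Σ(bᵢcᵢ/nᵢ), where nᵢ is the stratum total.
Stratum 1 (Women): n = 495; a·d/n = 7·151/495 = 2.1354; b·c/n = 329·8/495 = 5.3172
Stratum 2 (Men): n = 585; a·d/n = 112·100/585 = 19.1453; b·c/n = 286·87/585 = 42.5333
OR_MH = (2.1354 + 19.1453) / (5.3172 + 42.5333) = 21.2807 / 47.8505 = 0.44473

0.445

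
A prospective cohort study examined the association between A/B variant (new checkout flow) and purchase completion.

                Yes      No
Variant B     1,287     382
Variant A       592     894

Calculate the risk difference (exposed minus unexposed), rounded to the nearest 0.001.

Cells: a = 1287, b = 382, c = 592, d = 894.
Risk in exposed = 1287/1669 = 0.771120; risk in unexposed = 592/1486 = 0.398385.
Risk difference = 0.771120 − 0.398385 = 0.372736

0.373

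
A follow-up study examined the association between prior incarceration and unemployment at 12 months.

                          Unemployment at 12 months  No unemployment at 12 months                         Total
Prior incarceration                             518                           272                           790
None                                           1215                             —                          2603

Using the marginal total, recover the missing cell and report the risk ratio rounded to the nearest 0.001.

1.405

The missing cell is in the unexposed row: 2603 − 1215 = 1388.
So a = 518, b = 272, c = 1215, d = 1388.
RR = [a/(a+b)] / [c/(c+d)] = (518/790) / (1215/2603) = 0.65570/0.46677 = 1.40475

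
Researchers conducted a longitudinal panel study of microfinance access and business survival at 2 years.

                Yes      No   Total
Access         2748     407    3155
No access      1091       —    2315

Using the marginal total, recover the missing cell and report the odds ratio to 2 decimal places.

7.57

The missing cell is in the unexposed row: 2315 − 1091 = 1224.
So a = 2748, b = 407, c = 1091, d = 1224.
OR = (a·d)/(b·c) = (2748 × 1224) / (407 × 1091) = 3363552 / 444037 = 7.57494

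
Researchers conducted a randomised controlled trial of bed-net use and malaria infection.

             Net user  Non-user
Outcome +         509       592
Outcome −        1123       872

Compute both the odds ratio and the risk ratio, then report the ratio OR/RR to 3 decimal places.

Reading the table with exposure as columns: a = 509 (Net user, case), b = 1123 (Net user, non-case), c = 592 (Non-user, case), d = 872.
OR = (509·872)/(1123·592) = 443848/664816 = 0.66763
Risk in exposed = 509/1632 = 0.31189; risk in unexposed = 592/1464 = 0.40437; RR = 0.77129
OR/RR = 0.66763 / 0.77129 = 0.86560
The outcome is not rare, so the OR lies further from 1 than the RR.

0.866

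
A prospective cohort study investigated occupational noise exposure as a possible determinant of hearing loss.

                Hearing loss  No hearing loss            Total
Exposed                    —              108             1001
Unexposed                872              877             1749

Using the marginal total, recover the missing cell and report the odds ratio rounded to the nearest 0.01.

8.32

The missing cell is in the exposed row: 1001 − 108 = 893.
So a = 893, b = 108, c = 872, d = 877.
OR = (a·d)/(b·c) = (893 × 877) / (108 × 872) = 783161 / 94176 = 8.31593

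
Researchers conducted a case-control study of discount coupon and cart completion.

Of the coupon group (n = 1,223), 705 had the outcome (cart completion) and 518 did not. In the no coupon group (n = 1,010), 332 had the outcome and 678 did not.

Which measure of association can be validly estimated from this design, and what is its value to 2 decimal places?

2.78

From the description: a = 705, b = 518, c = 332, d = 678.
This is a case-control study: participants were sampled on outcome status, so risks in the source population cannot be estimated directly — relative risk is not valid here. The odds ratio is the appropriate measure.
OR = (a·d)/(b·c) = (705 × 678) / (518 × 332) = 477990 / 171976 = 2.77940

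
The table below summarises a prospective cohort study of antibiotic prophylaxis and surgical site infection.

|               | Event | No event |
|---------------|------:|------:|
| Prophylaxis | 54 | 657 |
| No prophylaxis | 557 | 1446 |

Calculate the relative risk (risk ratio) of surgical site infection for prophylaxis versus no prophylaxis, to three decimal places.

0.273

Cells: a = 54, b = 657, c = 557, d = 1446.
Risk in exposed = 54/711 = 0.07595; risk in unexposed = 557/2003 = 0.27808.
RR = 0.07595 / 0.27808 = 0.27312
The risk is 73% lower among the exposed than among the unexposed.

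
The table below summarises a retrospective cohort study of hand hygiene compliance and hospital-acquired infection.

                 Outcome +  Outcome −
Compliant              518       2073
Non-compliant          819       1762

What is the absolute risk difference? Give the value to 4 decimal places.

Cells: a = 518, b = 2073, c = 819, d = 1762.
Risk in exposed = 518/2591 = 0.199923; risk in unexposed = 819/2581 = 0.317319.
Risk difference = 0.199923 − 0.317319 = -0.117396

-0.1174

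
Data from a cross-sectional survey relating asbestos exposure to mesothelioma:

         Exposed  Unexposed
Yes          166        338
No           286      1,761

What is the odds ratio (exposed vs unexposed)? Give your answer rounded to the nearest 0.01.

3.02

Reading the table with exposure as columns: a = 166 (Exposed, case), b = 286 (Exposed, non-case), c = 338 (Unexposed, case), d = 1761.
OR = (a·d)/(b·c) = (166 × 1761) / (286 × 338) = 292326 / 96668 = 3.02402
The odds of mesothelioma are about 3.02 times as high in the exposed group.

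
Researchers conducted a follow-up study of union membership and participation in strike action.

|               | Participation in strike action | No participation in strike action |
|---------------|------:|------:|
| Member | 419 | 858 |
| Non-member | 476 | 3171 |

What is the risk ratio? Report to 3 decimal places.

2.514

Cells: a = 419, b = 858, c = 476, d = 3171.
Risk in exposed = 419/1277 = 0.32811; risk in unexposed = 476/3647 = 0.13052.
RR = 0.32811 / 0.13052 = 2.51392
The risk among the exposed is 2.51 times that among the unexposed.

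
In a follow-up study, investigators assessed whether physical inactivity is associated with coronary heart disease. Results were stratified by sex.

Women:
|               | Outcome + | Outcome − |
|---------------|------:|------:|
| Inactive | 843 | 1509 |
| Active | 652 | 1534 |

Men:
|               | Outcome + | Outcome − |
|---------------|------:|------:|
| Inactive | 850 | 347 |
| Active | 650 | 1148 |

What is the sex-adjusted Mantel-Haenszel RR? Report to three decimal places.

RR_MH = Σ(aᵢ·n₀ᵢ/nᵢ) / Σ(cᵢ·n₁ᵢ/nᵢ), with n₁ᵢ = aᵢ+bᵢ (exposed), n₀ᵢ = cᵢ+dᵢ (unexposed), nᵢ = n₁ᵢ+n₀ᵢ.
Stratum 1 (Women): n₁ = 2352, n₀ = 2186, n = 4538; a·n₀/n = 843·2186/4538 = 406.0815; c·n₁/n = 652·2352/4538 = 337.9251
Stratum 2 (Men): n₁ = 1197, n₀ = 1798, n = 2995; a·n₀/n = 850·1798/2995 = 510.2838; c·n₁/n = 650·1197/2995 = 259.7830
RR_MH = (406.0815 + 510.2838) / (337.9251 + 259.7830) = 916.3653 / 597.7080 = 1.53313

1.533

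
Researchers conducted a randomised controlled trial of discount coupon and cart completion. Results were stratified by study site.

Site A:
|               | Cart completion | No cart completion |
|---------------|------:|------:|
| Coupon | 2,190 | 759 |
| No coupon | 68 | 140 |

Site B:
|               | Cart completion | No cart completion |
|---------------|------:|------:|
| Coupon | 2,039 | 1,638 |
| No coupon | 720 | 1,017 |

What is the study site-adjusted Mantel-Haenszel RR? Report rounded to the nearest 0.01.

1.45

RR_MH = Σ(aᵢ·n₀ᵢ/nᵢ) / Σ(cᵢ·n₁ᵢ/nᵢ), with n₁ᵢ = aᵢ+bᵢ (exposed), n₀ᵢ = cᵢ+dᵢ (unexposed), nᵢ = n₁ᵢ+n₀ᵢ.
Stratum 1 (Site A): n₁ = 2949, n₀ = 208, n = 3157; a·n₀/n = 2190·208/3157 = 144.2889; c·n₁/n = 68·2949/3157 = 63.5198
Stratum 2 (Site B): n₁ = 3677, n₀ = 1737, n = 5414; a·n₀/n = 2039·1737/5414 = 654.1823; c·n₁/n = 720·3677/5414 = 488.9989
RR_MH = (144.2889 + 654.1823) / (63.5198 + 488.9989) = 798.4712 / 552.5187 = 1.44515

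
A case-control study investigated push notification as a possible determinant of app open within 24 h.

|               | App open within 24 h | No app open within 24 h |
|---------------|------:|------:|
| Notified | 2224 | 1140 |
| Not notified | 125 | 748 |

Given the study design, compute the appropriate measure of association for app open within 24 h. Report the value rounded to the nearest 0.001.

11.674

Cells: a = 2224, b = 1140, c = 125, d = 748.
This is a case-control study: participants were sampled on outcome status, so risks in the source population cannot be estimated directly — relative risk is not valid here. The odds ratio is the appropriate measure.
OR = (a·d)/(b·c) = (2224 × 748) / (1140 × 125) = 1663552 / 142500 = 11.67405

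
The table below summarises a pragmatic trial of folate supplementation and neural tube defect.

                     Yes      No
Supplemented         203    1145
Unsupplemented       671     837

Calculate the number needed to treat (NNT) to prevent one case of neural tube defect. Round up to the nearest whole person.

Risk in treated group = 203/1348 = 0.15059; risk in control = 671/1508 = 0.44496.
Absolute risk reduction = 0.44496 − 0.15059 = 0.29437
NNT = 1 / ARR = 1 / 0.29437 = 3.397 → round up → 4

4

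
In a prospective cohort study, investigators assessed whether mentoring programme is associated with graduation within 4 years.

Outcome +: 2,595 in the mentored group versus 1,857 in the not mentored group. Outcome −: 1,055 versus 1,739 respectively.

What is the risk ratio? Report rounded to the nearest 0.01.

1.38

From the description: a = 2595, b = 1055, c = 1857, d = 1739.
Risk in exposed = 2595/3650 = 0.71096; risk in unexposed = 1857/3596 = 0.51641.
RR = 0.71096 / 0.51641 = 1.37674
The risk among the exposed is 1.38 times that among the unexposed.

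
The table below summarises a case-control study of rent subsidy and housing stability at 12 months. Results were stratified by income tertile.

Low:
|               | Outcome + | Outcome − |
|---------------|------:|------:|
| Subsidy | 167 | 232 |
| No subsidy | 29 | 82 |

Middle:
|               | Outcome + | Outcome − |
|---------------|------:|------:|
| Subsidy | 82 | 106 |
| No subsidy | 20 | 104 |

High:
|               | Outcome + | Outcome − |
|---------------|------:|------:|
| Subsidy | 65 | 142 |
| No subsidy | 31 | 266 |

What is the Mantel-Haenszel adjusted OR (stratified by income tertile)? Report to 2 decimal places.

3.08

OR_MH = Σ(aᵢdᵢ/nᵢ) / Σ(bᵢcᵢ/nᵢ), where nᵢ is the stratum total.
Stratum 1 (Low): n = 510; a·d/n = 167·82/510 = 26.8510; b·c/n = 232·29/510 = 13.1922
Stratum 2 (Middle): n = 312; a·d/n = 82·104/312 = 27.3333; b·c/n = 106·20/312 = 6.7949
Stratum 3 (High): n = 504; a·d/n = 65·266/504 = 34.3056; b·c/n = 142·31/504 = 8.7341
OR_MH = (26.8510 + 27.3333 + 34.3056) / (13.1922 + 6.7949 + 8.7341) = 88.4899 / 28.7212 = 3.08100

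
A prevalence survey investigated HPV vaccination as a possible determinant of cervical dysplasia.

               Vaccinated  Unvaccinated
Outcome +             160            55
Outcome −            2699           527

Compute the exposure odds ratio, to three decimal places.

0.568

Reading the table with exposure as columns: a = 160 (Vaccinated, case), b = 2699 (Vaccinated, non-case), c = 55 (Unvaccinated, case), d = 527.
OR = (a·d)/(b·c) = (160 × 527) / (2699 × 55) = 84320 / 148445 = 0.56802
Exposure is associated with lower odds of cervical dysplasia (OR = 0.57 < 1).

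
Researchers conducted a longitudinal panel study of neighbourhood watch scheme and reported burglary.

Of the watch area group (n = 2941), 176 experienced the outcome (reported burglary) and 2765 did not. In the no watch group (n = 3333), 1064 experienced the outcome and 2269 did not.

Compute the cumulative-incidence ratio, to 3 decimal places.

0.187

From the description: a = 176, b = 2765, c = 1064, d = 2269.
Risk in exposed = 176/2941 = 0.05984; risk in unexposed = 1064/3333 = 0.31923.
RR = 0.05984 / 0.31923 = 0.18746
The risk is 81% lower among the exposed than among the unexposed.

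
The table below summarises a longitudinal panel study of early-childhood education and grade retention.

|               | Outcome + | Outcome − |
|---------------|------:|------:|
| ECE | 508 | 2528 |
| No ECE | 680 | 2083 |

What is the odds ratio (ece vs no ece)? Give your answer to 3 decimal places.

0.616

Cells: a = 508, b = 2528, c = 680, d = 2083.
OR = (a·d)/(b·c) = (508 × 2083) / (2528 × 680) = 1058164 / 1719040 = 0.61556
Exposure is associated with lower odds of grade retention (OR = 0.62 < 1).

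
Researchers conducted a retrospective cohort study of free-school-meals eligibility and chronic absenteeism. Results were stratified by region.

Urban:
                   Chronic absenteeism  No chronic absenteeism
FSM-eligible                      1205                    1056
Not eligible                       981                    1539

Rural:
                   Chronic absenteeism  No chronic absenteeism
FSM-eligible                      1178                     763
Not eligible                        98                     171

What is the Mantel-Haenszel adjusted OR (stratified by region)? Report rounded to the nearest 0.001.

1.912

OR_MH = Σ(aᵢdᵢ/nᵢ) / Σ(bᵢcᵢ/nᵢ), where nᵢ is the stratum total.
Stratum 1 (Urban): n = 4781; a·d/n = 1205·1539/4781 = 387.8885; b·c/n = 1056·981/4781 = 216.6777
Stratum 2 (Rural): n = 2210; a·d/n = 1178·171/2210 = 91.1484; b·c/n = 763·98/2210 = 33.8344
OR_MH = (387.8885 + 91.1484) / (216.6777 + 33.8344) = 479.0369 / 250.5121 = 1.91223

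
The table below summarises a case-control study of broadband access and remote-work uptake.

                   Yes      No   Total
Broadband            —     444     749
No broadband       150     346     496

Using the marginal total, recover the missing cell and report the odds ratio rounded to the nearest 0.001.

1.585

The missing cell is in the exposed row: 749 − 444 = 305.
So a = 305, b = 444, c = 150, d = 346.
OR = (a·d)/(b·c) = (305 × 346) / (444 × 150) = 105530 / 66600 = 1.58453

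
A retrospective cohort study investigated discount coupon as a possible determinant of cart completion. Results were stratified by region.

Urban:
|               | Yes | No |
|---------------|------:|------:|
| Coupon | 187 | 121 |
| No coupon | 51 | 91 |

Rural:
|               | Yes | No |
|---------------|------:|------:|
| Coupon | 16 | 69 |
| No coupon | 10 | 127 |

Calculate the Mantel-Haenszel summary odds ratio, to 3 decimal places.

OR_MH = Σ(aᵢdᵢ/nᵢ) / Σ(bᵢcᵢ/nᵢ), where nᵢ is the stratum total.
Stratum 1 (Urban): n = 450; a·d/n = 187·91/450 = 37.8156; b·c/n = 121·51/450 = 13.7133
Stratum 2 (Rural): n = 222; a·d/n = 16·127/222 = 9.1532; b·c/n = 69·10/222 = 3.1081
OR_MH = (37.8156 + 9.1532) / (13.7133 + 3.1081) = 46.9687 / 16.8214 = 2.79219

2.792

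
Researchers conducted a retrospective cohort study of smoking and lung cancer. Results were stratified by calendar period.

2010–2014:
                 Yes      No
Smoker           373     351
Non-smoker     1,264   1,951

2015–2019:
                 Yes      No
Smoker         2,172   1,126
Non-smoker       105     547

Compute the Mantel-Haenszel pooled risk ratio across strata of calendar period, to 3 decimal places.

RR_MH = Σ(aᵢ·n₀ᵢ/nᵢ) / Σ(cᵢ·n₁ᵢ/nᵢ), with n₁ᵢ = aᵢ+bᵢ (exposed), n₀ᵢ = cᵢ+dᵢ (unexposed), nᵢ = n₁ᵢ+n₀ᵢ.
Stratum 1 (2010–2014): n₁ = 724, n₀ = 3215, n = 3939; a·n₀/n = 373·3215/3939 = 304.4415; c·n₁/n = 1264·724/3939 = 232.3270
Stratum 2 (2015–2019): n₁ = 3298, n₀ = 652, n = 3950; a·n₀/n = 2172·652/3950 = 358.5175; c·n₁/n = 105·3298/3950 = 87.6684
RR_MH = (304.4415 + 358.5175) / (232.3270 + 87.6684) = 662.9590 / 319.9953 = 2.07178

2.072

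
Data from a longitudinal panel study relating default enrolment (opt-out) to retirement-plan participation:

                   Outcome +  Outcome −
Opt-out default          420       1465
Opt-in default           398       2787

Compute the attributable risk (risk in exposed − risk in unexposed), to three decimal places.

0.098

Cells: a = 420, b = 1465, c = 398, d = 2787.
Risk in exposed = 420/1885 = 0.222812; risk in unexposed = 398/3185 = 0.124961.
Risk difference = 0.222812 − 0.124961 = 0.097851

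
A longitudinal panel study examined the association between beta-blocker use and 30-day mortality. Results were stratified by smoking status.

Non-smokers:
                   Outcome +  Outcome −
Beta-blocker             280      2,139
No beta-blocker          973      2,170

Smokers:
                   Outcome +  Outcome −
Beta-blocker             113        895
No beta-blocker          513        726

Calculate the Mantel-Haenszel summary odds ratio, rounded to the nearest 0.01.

0.25

OR_MH = Σ(aᵢdᵢ/nᵢ) / Σ(bᵢcᵢ/nᵢ), where nᵢ is the stratum total.
Stratum 1 (Non-smokers): n = 5562; a·d/n = 280·2170/5562 = 109.2413; b·c/n = 2139·973/5562 = 374.1904
Stratum 2 (Smokers): n = 2247; a·d/n = 113·726/2247 = 36.5100; b·c/n = 895·513/2247 = 204.3324
OR_MH = (109.2413 + 36.5100) / (374.1904 + 204.3324) = 145.7513 / 578.5228 = 0.25194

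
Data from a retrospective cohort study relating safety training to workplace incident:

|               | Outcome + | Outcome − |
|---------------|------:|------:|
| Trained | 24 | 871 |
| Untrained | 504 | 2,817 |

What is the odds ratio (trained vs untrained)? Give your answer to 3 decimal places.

Cells: a = 24, b = 871, c = 504, d = 2817.
OR = (a·d)/(b·c) = (24 × 2817) / (871 × 504) = 67608 / 438984 = 0.15401
Exposure is associated with lower odds of workplace incident (OR = 0.15 < 1).

0.154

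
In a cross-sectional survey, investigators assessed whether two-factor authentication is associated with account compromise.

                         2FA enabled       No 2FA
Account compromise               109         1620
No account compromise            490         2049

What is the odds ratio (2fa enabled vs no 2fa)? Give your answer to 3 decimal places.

Reading the table with exposure as columns: a = 109 (2FA enabled, case), b = 490 (2FA enabled, non-case), c = 1620 (No 2FA, case), d = 2049.
OR = (a·d)/(b·c) = (109 × 2049) / (490 × 1620) = 223341 / 793800 = 0.28136
Exposure is associated with lower odds of account compromise (OR = 0.28 < 1).

0.281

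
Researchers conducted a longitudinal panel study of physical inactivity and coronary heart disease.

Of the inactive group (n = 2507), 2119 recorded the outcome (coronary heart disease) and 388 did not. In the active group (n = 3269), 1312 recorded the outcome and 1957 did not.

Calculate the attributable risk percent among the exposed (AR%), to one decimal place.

From the description: a = 2119, b = 388, c = 1312, d = 1957.
Risk in exposed = 2119/2507 = 0.84523; risk in unexposed = 1312/3269 = 0.40135.
RR = 0.84523/0.40135 = 2.10600
AR% = (RR − 1)/RR × 100 = (2.10600 − 1)/2.10600 × 100 = 52.5165%

52.5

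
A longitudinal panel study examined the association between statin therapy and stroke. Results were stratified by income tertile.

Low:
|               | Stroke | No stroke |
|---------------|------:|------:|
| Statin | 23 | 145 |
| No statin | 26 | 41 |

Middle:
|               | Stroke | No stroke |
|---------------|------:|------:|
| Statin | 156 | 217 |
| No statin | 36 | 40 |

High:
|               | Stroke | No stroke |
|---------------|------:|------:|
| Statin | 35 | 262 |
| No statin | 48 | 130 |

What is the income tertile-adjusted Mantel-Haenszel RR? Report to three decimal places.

RR_MH = Σ(aᵢ·n₀ᵢ/nᵢ) / Σ(cᵢ·n₁ᵢ/nᵢ), with n₁ᵢ = aᵢ+bᵢ (exposed), n₀ᵢ = cᵢ+dᵢ (unexposed), nᵢ = n₁ᵢ+n₀ᵢ.
Stratum 1 (Low): n₁ = 168, n₀ = 67, n = 235; a·n₀/n = 23·67/235 = 6.5574; c·n₁/n = 26·168/235 = 18.5872
Stratum 2 (Middle): n₁ = 373, n₀ = 76, n = 449; a·n₀/n = 156·76/449 = 26.4053; c·n₁/n = 36·373/449 = 29.9065
Stratum 3 (High): n₁ = 297, n₀ = 178, n = 475; a·n₀/n = 35·178/475 = 13.1158; c·n₁/n = 48·297/475 = 30.0126
RR_MH = (6.5574 + 26.4053 + 13.1158) / (18.5872 + 29.9065 + 30.0126) = 46.0786 / 78.5063 = 0.58694

0.587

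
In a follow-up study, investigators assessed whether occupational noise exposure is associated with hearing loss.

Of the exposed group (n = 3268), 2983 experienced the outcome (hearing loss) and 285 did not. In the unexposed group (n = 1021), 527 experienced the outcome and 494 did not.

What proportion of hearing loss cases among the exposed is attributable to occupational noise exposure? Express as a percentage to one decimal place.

43.5

From the description: a = 2983, b = 285, c = 527, d = 494.
Risk in exposed = 2983/3268 = 0.91279; risk in unexposed = 527/1021 = 0.51616.
RR = 0.91279/0.51616 = 1.76842
AR% = (RR − 1)/RR × 100 = (1.76842 − 1)/1.76842 × 100 = 43.4525%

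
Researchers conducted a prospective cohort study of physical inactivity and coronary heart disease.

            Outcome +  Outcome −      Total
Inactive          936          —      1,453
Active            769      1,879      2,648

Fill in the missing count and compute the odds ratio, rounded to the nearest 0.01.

4.42

The missing cell is in the exposed row: 1453 − 936 = 517.
So a = 936, b = 517, c = 769, d = 1879.
OR = (a·d)/(b·c) = (936 × 1879) / (517 × 769) = 1758744 / 397573 = 4.42370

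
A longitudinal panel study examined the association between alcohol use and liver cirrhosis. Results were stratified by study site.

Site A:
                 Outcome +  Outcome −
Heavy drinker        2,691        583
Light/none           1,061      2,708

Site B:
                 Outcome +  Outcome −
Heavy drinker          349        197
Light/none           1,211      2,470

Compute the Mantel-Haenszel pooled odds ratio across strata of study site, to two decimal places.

8.59

OR_MH = Σ(aᵢdᵢ/nᵢ) / Σ(bᵢcᵢ/nᵢ), where nᵢ is the stratum total.
Stratum 1 (Site A): n = 7043; a·d/n = 2691·2708/7043 = 1034.6767; b·c/n = 583·1061/7043 = 87.8266
Stratum 2 (Site B): n = 4227; a·d/n = 349·2470/4227 = 203.9342; b·c/n = 197·1211/4227 = 56.4388
OR_MH = (1034.6767 + 203.9342) / (87.8266 + 56.4388) = 1238.6109 / 144.2655 = 8.58564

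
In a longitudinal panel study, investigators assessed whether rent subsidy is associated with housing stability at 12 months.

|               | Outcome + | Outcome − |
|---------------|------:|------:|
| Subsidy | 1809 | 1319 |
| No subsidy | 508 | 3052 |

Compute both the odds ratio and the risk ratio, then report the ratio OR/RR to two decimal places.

Cells: a = 1809, b = 1319, c = 508, d = 3052.
OR = (1809·3052)/(1319·508) = 5521068/670052 = 8.23976
Risk in exposed = 1809/3128 = 0.57832; risk in unexposed = 508/3560 = 0.14270; RR = 4.05283
OR/RR = 8.23976 / 4.05283 = 2.03309
The outcome is not rare, so the OR lies further from 1 than the RR.

2.03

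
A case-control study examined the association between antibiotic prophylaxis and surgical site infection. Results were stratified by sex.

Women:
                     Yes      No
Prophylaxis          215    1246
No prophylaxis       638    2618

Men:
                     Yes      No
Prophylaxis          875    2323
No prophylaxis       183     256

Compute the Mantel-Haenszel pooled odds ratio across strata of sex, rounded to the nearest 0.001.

0.634

OR_MH = Σ(aᵢdᵢ/nᵢ) / Σ(bᵢcᵢ/nᵢ), where nᵢ is the stratum total.
Stratum 1 (Women): n = 4717; a·d/n = 215·2618/4717 = 119.3280; b·c/n = 1246·638/4717 = 168.5283
Stratum 2 (Men): n = 3637; a·d/n = 875·256/3637 = 61.5892; b·c/n = 2323·183/3637 = 116.8845
OR_MH = (119.3280 + 61.5892) / (168.5283 + 116.8845) = 180.9172 / 285.4128 = 0.63388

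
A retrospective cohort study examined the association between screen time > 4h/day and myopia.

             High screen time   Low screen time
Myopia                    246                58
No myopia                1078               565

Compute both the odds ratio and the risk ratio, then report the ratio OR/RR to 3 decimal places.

1.114

Reading the table with exposure as columns: a = 246 (High screen time, case), b = 1078 (High screen time, non-case), c = 58 (Low screen time, case), d = 565.
OR = (246·565)/(1078·58) = 138990/62524 = 2.22299
Risk in exposed = 246/1324 = 0.18580; risk in unexposed = 58/623 = 0.09310; RR = 1.99575
OR/RR = 2.22299 / 1.99575 = 1.11386
The outcome is not rare, so the OR lies further from 1 than the RR.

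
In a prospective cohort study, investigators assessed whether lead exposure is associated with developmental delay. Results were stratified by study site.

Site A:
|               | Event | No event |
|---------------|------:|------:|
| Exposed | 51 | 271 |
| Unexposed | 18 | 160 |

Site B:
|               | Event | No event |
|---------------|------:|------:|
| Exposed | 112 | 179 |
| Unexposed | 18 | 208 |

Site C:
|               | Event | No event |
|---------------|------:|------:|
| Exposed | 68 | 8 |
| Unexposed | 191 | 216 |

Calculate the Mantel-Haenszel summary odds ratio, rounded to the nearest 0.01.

4.79

OR_MH = Σ(aᵢdᵢ/nᵢ) / Σ(bᵢcᵢ/nᵢ), where nᵢ is the stratum total.
Stratum 1 (Site A): n = 500; a·d/n = 51·160/500 = 16.3200; b·c/n = 271·18/500 = 9.7560
Stratum 2 (Site B): n = 517; a·d/n = 112·208/517 = 45.0600; b·c/n = 179·18/517 = 6.2321
Stratum 3 (Site C): n = 483; a·d/n = 68·216/483 = 30.4099; b·c/n = 8·191/483 = 3.1636
OR_MH = (16.3200 + 45.0600 + 30.4099) / (9.7560 + 6.2321 + 3.1636) = 91.7899 / 19.1517 = 4.79279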